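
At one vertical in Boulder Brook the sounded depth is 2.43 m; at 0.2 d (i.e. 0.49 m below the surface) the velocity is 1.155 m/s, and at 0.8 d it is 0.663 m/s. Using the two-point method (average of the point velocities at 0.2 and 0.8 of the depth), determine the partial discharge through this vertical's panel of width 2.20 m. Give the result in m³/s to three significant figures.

v̄ = (1.155 + 0.663) / 2 = 0.9090 m/s
q = v̄ × d × w = 0.9090 × 2.43 × 2.20 = 4.860 m³/s

4.86 m³/s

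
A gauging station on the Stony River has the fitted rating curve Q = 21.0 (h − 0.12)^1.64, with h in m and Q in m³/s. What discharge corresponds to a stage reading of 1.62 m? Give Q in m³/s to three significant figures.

Q = 21.0 × (1.62 − 0.12)^1.64 = 21.0 × 1.5^1.64 = 40.83 m³/s

40.8 m³/s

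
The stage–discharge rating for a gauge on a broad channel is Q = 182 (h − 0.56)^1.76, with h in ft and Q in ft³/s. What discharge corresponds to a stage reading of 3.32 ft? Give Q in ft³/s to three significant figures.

Q = 182 × (3.32 − 0.56)^1.76 = 182 × 2.76^1.76 = 1087 ft³/s

1090 ft³/s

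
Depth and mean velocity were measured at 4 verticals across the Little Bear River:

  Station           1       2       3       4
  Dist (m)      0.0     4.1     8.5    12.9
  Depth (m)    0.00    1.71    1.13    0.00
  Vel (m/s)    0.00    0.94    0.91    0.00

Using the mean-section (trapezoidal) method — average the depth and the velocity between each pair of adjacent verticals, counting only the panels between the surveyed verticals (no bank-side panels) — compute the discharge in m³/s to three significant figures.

Panel 1-2: Δb = 4.1 m, d̄ = (0.00+1.71)/2 = 0.855, v̄ = (0.00+0.94)/2 = 0.47 → q = 4.1×0.855×0.47 = 1.648 m³/s
Panel 2-3: Δb = 4.4 m, d̄ = (1.71+1.13)/2 = 1.42, v̄ = (0.94+0.91)/2 = 0.925 → q = 4.4×1.42×0.925 = 5.779 m³/s
Panel 3-4: Δb = 4.4 m, d̄ = (1.13+0.00)/2 = 0.565, v̄ = (0.91+0.00)/2 = 0.455 → q = 4.4×0.565×0.455 = 1.131 m³/s
Q = Σ q = 8.558 m³/s

8.56 m³/s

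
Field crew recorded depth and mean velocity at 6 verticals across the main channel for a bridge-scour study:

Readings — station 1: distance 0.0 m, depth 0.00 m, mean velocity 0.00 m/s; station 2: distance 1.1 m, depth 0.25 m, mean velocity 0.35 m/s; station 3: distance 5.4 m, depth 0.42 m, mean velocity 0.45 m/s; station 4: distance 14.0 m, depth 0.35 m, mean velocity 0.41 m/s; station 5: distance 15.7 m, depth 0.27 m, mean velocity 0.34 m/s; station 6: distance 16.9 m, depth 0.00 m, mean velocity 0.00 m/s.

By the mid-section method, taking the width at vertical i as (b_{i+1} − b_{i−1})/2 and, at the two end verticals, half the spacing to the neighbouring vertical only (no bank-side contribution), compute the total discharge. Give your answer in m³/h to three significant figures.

w_2 = (5.4 − 0.0)/2 = 2.7 m; q_2 = 0.35 × 0.25 × 2.7 = 0.2363 m³/s
w_3 = (14.0 − 1.1)/2 = 6.45 m; q_3 = 0.45 × 0.42 × 6.45 = 1.219 m³/s
w_4 = (15.7 − 5.4)/2 = 5.15 m; q_4 = 0.41 × 0.35 × 5.15 = 0.7390 m³/s
w_5 = (16.9 − 14.0)/2 = 1.45 m; q_5 = 0.34 × 0.27 × 1.45 = 0.1331 m³/s
Stations 1, 6 contribute zero (depth or velocity is 0).
Q = Σ qᵢ = 2.327 m³/s
= 2.327 × 3600 = 8379 m³/h

8380 m³/h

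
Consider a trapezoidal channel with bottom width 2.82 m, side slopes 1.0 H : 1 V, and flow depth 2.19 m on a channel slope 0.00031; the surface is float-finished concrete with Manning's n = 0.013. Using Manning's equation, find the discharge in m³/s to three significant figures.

16.9 m³/s

A = (b + z·y)·y = (2.82 + 1.0×2.19)×2.19 = 10.97 m²
P = b + 2y√(1+z²) = 2.82 + 2×2.19×√(1+1.0²) = 9.014 m
R = A/P = 10.97/9.014 = 1.217 m
Q = (1/n)·A·R^(2/3)·S^(1/2) = (1/0.013) × 10.97 × 1.217^(2/3) × 0.00031^(1/2) = 16.94 m³/s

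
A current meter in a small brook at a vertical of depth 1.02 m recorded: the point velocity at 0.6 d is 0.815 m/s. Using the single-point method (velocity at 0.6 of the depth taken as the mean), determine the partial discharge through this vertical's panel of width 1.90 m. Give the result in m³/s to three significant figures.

1.58 m³/s

v̄ = v₀.₆ = 0.815 m/s
q = v̄ × d × w = 0.8150 × 1.02 × 1.90 = 1.579 m³/s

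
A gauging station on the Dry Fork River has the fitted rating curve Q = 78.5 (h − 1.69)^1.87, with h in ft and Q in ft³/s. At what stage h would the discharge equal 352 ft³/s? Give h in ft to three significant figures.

3.92 ft

h − h₀ = (Q/C)^(1/b) = (352/78.5)^(1/1.87) = 2.231 ft
h = 1.69 + 2.231 = 3.921 ft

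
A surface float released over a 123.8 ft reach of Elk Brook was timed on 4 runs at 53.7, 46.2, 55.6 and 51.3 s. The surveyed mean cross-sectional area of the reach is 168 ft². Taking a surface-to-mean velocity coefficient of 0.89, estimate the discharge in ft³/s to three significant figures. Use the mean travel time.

358 ft³/s

t̄ = (53.7 + 46.2 + 55.6 + 51.3) / 4 = 51.7 s
v_surface = L / t̄ = 123.8 / 51.7 = 2.395 ft/s
v_mean = 0.89 × 2.395 = 2.131 ft/s
Q = A × v_mean = 168 × 2.131 = 358.0 ft³/s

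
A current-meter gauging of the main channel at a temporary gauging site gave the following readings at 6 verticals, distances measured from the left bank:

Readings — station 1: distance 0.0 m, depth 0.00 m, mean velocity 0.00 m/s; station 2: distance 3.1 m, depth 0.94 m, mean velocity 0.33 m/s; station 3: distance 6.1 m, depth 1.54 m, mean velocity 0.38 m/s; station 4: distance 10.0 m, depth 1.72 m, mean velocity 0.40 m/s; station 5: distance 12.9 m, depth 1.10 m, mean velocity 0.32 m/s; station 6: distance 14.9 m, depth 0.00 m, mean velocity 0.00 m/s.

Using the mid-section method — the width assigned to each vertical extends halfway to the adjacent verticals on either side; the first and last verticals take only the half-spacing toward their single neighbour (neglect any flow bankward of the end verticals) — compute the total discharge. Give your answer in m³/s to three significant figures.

w_2 = (6.1 − 0.0)/2 = 3.05 m; q_2 = 0.33 × 0.94 × 3.05 = 0.9461 m³/s
w_3 = (10.0 − 3.1)/2 = 3.45 m; q_3 = 0.38 × 1.54 × 3.45 = 2.019 m³/s
w_4 = (12.9 − 6.1)/2 = 3.4 m; q_4 = 0.40 × 1.72 × 3.4 = 2.339 m³/s
w_5 = (14.9 − 10.0)/2 = 2.45 m; q_5 = 0.32 × 1.10 × 2.45 = 0.8624 m³/s
Stations 1, 6 contribute zero (depth or velocity is 0).
Q = Σ qᵢ = 6.167 m³/s

6.17 m³/s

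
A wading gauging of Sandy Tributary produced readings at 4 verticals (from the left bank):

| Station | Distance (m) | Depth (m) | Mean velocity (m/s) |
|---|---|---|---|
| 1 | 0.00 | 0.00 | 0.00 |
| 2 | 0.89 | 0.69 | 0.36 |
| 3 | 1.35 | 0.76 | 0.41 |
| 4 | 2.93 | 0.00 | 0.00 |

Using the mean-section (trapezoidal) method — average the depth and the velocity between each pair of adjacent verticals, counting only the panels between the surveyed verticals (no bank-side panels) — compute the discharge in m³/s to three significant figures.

0.307 m³/s

Panel 1-2: Δb = 0.89 m, d̄ = (0.00+0.69)/2 = 0.345, v̄ = (0.00+0.36)/2 = 0.18 → q = 0.89×0.345×0.18 = 0.05527 m³/s
Panel 2-3: Δb = 0.46 m, d̄ = (0.69+0.76)/2 = 0.725, v̄ = (0.36+0.41)/2 = 0.385 → q = 0.46×0.725×0.385 = 0.1284 m³/s
Panel 3-4: Δb = 1.58 m, d̄ = (0.76+0.00)/2 = 0.38, v̄ = (0.41+0.00)/2 = 0.205 → q = 1.58×0.38×0.205 = 0.1231 m³/s
Q = Σ q = 0.3067 m³/s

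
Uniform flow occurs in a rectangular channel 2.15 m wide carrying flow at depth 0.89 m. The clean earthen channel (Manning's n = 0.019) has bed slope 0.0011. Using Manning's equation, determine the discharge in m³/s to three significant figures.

2.07 m³/s

A = b·y = 2.15 × 0.89 = 1.914 m²
P = b + 2y = 2.15 + 2×0.89 = 3.930 m
R = A/P = 1.914/3.930 = 0.4869 m
Q = (1/n)·A·R^(2/3)·S^(1/2) = (1/0.019) × 1.914 × 0.4869^(2/3) × 0.0011^(1/2) = 2.067 m³/s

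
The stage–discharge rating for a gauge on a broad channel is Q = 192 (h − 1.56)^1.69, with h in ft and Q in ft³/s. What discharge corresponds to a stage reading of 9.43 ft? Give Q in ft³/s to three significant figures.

Q = 192 × (9.43 − 1.56)^1.69 = 192 × 7.87^1.69 = 6273 ft³/s

6270 ft³/s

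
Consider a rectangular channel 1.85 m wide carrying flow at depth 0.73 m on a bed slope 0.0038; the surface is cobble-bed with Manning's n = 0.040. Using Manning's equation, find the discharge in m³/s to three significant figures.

1.14 m³/s

A = b·y = 1.85 × 0.73 = 1.351 m²
P = b + 2y = 1.85 + 2×0.73 = 3.310 m
R = A/P = 1.351/3.310 = 0.4080 m
Q = (1/n)·A·R^(2/3)·S^(1/2) = (1/0.040) × 1.351 × 0.4080^(2/3) × 0.0038^(1/2) = 1.145 m³/s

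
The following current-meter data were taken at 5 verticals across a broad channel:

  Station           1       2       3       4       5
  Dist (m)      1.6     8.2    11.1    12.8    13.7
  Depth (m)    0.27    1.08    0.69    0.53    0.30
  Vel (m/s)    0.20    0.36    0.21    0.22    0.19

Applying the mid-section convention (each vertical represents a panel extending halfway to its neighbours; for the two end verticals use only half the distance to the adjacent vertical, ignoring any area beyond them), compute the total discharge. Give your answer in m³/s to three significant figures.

2.54 m³/s

w_1 = (8.2 − 1.6)/2 = 3.3 m; q_1 = 0.20 × 0.27 × 3.3 = 0.1782 m³/s
w_2 = (11.1 − 1.6)/2 = 4.75 m; q_2 = 0.36 × 1.08 × 4.75 = 1.847 m³/s
w_3 = (12.8 − 8.2)/2 = 2.3 m; q_3 = 0.21 × 0.69 × 2.3 = 0.3333 m³/s
w_4 = (13.7 − 11.1)/2 = 1.3 m; q_4 = 0.22 × 0.53 × 1.3 = 0.1516 m³/s
w_5 = (13.7 − 12.8)/2 = 0.45 m; q_5 = 0.19 × 0.30 × 0.45 = 0.02565 m³/s
Q = Σ qᵢ = 2.536 m³/s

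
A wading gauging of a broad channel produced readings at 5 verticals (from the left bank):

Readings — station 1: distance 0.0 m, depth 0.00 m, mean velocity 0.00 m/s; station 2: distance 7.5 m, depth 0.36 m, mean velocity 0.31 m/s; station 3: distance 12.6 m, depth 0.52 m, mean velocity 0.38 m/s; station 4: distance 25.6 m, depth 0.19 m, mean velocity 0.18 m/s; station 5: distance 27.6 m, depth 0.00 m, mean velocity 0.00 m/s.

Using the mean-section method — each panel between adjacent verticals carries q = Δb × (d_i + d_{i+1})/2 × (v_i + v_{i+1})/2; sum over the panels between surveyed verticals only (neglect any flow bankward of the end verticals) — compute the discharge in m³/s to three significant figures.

Panel 1-2: Δb = 7.5 m, d̄ = (0.00+0.36)/2 = 0.18, v̄ = (0.00+0.31)/2 = 0.155 → q = 7.5×0.18×0.155 = 0.2093 m³/s
Panel 2-3: Δb = 5.1 m, d̄ = (0.36+0.52)/2 = 0.44, v̄ = (0.31+0.38)/2 = 0.345 → q = 5.1×0.44×0.345 = 0.7742 m³/s
Panel 3-4: Δb = 13 m, d̄ = (0.52+0.19)/2 = 0.355, v̄ = (0.38+0.18)/2 = 0.28 → q = 13×0.355×0.28 = 1.292 m³/s
Panel 4-5: Δb = 2 m, d̄ = (0.19+0.00)/2 = 0.095, v̄ = (0.18+0.00)/2 = 0.09 → q = 2×0.095×0.09 = 0.01710 m³/s
Q = Σ q = 2.293 m³/s

2.29 m³/s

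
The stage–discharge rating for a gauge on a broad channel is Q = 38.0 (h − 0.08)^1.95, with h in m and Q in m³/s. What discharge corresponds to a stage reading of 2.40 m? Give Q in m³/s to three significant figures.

Q = 38.0 × (2.40 − 0.08)^1.95 = 38.0 × 2.32^1.95 = 196.1 m³/s

196 m³/s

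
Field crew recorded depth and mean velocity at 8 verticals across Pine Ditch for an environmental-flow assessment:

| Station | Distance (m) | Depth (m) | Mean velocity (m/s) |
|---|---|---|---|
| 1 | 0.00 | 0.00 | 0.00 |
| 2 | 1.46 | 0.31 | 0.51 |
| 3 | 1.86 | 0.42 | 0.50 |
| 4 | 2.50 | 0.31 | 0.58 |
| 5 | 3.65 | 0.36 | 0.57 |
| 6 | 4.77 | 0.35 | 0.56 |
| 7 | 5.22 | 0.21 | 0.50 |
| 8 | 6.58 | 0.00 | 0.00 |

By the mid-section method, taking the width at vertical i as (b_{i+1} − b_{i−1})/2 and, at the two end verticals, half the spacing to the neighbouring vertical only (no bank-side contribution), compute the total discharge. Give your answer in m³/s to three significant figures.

w_2 = (1.86 − 0.00)/2 = 0.93 m; q_2 = 0.51 × 0.31 × 0.93 = 0.1470 m³/s
w_3 = (2.50 − 1.46)/2 = 0.52 m; q_3 = 0.50 × 0.42 × 0.52 = 0.1092 m³/s
w_4 = (3.65 − 1.86)/2 = 0.895 m; q_4 = 0.58 × 0.31 × 0.895 = 0.1609 m³/s
w_5 = (4.77 − 2.50)/2 = 1.135 m; q_5 = 0.57 × 0.36 × 1.135 = 0.2329 m³/s
w_6 = (5.22 − 3.65)/2 = 0.785 m; q_6 = 0.56 × 0.35 × 0.785 = 0.1539 m³/s
w_7 = (6.58 − 4.77)/2 = 0.905 m; q_7 = 0.50 × 0.21 × 0.905 = 0.09503 m³/s
Stations 1, 8 contribute zero (depth or velocity is 0).
Q = Σ qᵢ = 0.8989 m³/s

0.899 m³/s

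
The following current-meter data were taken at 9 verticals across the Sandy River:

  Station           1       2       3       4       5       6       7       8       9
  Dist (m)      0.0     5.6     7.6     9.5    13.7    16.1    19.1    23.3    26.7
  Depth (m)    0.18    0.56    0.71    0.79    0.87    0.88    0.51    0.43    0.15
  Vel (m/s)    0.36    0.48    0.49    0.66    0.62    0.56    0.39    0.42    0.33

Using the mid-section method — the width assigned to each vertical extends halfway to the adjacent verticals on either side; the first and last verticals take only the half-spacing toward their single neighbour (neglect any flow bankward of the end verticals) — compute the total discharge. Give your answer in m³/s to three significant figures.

w_1 = (5.6 − 0.0)/2 = 2.8 m; q_1 = 0.36 × 0.18 × 2.8 = 0.1814 m³/s
w_2 = (7.6 − 0.0)/2 = 3.8 m; q_2 = 0.48 × 0.56 × 3.8 = 1.021 m³/s
w_3 = (9.5 − 5.6)/2 = 1.95 m; q_3 = 0.49 × 0.71 × 1.95 = 0.6784 m³/s
w_4 = (13.7 − 7.6)/2 = 3.05 m; q_4 = 0.66 × 0.79 × 3.05 = 1.590 m³/s
w_5 = (16.1 − 9.5)/2 = 3.3 m; q_5 = 0.62 × 0.87 × 3.3 = 1.780 m³/s
w_6 = (19.1 − 13.7)/2 = 2.7 m; q_6 = 0.56 × 0.88 × 2.7 = 1.331 m³/s
w_7 = (23.3 − 16.1)/2 = 3.6 m; q_7 = 0.39 × 0.51 × 3.6 = 0.7160 m³/s
w_8 = (26.7 − 19.1)/2 = 3.8 m; q_8 = 0.42 × 0.43 × 3.8 = 0.6863 m³/s
w_9 = (26.7 − 23.3)/2 = 1.7 m; q_9 = 0.33 × 0.15 × 1.7 = 0.08415 m³/s
Q = Σ qᵢ = 8.069 m³/s

8.07 m³/s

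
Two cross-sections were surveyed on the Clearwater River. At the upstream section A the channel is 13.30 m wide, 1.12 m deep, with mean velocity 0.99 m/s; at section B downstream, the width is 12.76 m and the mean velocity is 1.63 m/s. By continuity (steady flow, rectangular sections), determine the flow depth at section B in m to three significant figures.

0.709 m

Q = A₁V₁ = (13.30×1.12) × 0.99 = 14.75 m³/s
d₂ = Q/(b₂ V₂) = 14.75/(12.76×1.63) = 0.7090 m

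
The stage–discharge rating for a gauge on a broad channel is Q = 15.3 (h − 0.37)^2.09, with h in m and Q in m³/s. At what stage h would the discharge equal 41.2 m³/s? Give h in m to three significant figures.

1.98 m

h − h₀ = (Q/C)^(1/b) = (41.2/15.3)^(1/2.09) = 1.606 m
h = 0.37 + 1.606 = 1.976 m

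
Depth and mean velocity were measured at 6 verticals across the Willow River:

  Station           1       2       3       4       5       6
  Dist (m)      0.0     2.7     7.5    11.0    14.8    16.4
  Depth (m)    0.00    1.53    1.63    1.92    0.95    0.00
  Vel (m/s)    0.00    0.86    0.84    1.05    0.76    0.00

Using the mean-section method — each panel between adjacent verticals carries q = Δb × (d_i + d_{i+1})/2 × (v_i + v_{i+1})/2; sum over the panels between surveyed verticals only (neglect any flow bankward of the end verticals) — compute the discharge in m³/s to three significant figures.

Panel 1-2: Δb = 2.7 m, d̄ = (0.00+1.53)/2 = 0.765, v̄ = (0.00+0.86)/2 = 0.43 → q = 2.7×0.765×0.43 = 0.8882 m³/s
Panel 2-3: Δb = 4.8 m, d̄ = (1.53+1.63)/2 = 1.58, v̄ = (0.86+0.84)/2 = 0.85 → q = 4.8×1.58×0.85 = 6.446 m³/s
Panel 3-4: Δb = 3.5 m, d̄ = (1.63+1.92)/2 = 1.775, v̄ = (0.84+1.05)/2 = 0.945 → q = 3.5×1.775×0.945 = 5.871 m³/s
Panel 4-5: Δb = 3.8 m, d̄ = (1.92+0.95)/2 = 1.435, v̄ = (1.05+0.76)/2 = 0.905 → q = 3.8×1.435×0.905 = 4.935 m³/s
Panel 5-6: Δb = 1.6 m, d̄ = (0.95+0.00)/2 = 0.475, v̄ = (0.76+0.00)/2 = 0.38 → q = 1.6×0.475×0.38 = 0.2888 m³/s
Q = Σ q = 18.43 m³/s

18.4 m³/s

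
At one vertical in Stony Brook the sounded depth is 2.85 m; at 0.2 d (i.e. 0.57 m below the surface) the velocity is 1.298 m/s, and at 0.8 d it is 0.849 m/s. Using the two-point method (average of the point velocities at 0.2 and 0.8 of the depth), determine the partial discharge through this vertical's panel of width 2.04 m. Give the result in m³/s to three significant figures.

v̄ = (1.298 + 0.849) / 2 = 1.074 m/s
q = v̄ × d × w = 1.074 × 2.85 × 2.04 = 6.241 m³/s

6.24 m³/s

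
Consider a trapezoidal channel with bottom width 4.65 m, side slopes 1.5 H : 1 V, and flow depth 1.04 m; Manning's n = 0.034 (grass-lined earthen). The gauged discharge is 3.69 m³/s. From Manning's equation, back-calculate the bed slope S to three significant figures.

A = (b + z·y)·y = (4.65 + 1.5×1.04)×1.04 = 6.458 m²
P = b + 2y√(1+z²) = 4.65 + 2×1.04×√(1+1.5²) = 8.400 m
R = A/P = 6.458/8.400 = 0.7689 m
S = (Q·n / (1·A·R^(2/3)))² = (3.69×0.034 / (1×6.458×0.8393))² = 0.0005357

0.000536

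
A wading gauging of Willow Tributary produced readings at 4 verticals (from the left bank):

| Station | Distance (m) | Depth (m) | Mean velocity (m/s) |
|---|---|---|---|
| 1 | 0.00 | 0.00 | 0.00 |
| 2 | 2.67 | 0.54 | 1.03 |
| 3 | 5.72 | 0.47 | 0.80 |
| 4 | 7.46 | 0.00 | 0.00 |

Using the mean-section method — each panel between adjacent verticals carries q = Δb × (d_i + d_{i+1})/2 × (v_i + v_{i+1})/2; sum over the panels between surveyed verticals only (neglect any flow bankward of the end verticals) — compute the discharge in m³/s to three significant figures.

1.94 m³/s

Panel 1-2: Δb = 2.67 m, d̄ = (0.00+0.54)/2 = 0.27, v̄ = (0.00+1.03)/2 = 0.515 → q = 2.67×0.27×0.515 = 0.3713 m³/s
Panel 2-3: Δb = 3.05 m, d̄ = (0.54+0.47)/2 = 0.505, v̄ = (1.03+0.80)/2 = 0.915 → q = 3.05×0.505×0.915 = 1.409 m³/s
Panel 3-4: Δb = 1.74 m, d̄ = (0.47+0.00)/2 = 0.235, v̄ = (0.80+0.00)/2 = 0.4 → q = 1.74×0.235×0.4 = 0.1636 m³/s
Q = Σ q = 1.944 m³/s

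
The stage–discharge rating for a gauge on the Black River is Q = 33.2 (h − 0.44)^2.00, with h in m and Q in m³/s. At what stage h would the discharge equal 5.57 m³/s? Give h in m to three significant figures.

0.850 m

h − h₀ = (Q/C)^(1/b) = (5.57/33.2)^(1/2.00) = 0.4096 m
h = 0.44 + 0.4096 = 0.8496 m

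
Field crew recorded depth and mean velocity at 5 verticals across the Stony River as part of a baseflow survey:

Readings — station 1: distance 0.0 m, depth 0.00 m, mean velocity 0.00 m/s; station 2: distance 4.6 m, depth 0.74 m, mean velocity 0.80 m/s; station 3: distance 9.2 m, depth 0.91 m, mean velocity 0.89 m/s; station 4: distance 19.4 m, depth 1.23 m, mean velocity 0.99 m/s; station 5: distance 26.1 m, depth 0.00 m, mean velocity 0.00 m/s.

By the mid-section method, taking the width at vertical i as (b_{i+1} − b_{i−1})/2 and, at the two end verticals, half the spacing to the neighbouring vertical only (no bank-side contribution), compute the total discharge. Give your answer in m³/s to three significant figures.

w_2 = (9.2 − 0.0)/2 = 4.6 m; q_2 = 0.80 × 0.74 × 4.6 = 2.723 m³/s
w_3 = (19.4 − 4.6)/2 = 7.4 m; q_3 = 0.89 × 0.91 × 7.4 = 5.993 m³/s
w_4 = (26.1 − 9.2)/2 = 8.45 m; q_4 = 0.99 × 1.23 × 8.45 = 10.29 m³/s
Stations 1, 5 contribute zero (depth or velocity is 0).
Q = Σ qᵢ = 19.01 m³/s

19.0 m³/s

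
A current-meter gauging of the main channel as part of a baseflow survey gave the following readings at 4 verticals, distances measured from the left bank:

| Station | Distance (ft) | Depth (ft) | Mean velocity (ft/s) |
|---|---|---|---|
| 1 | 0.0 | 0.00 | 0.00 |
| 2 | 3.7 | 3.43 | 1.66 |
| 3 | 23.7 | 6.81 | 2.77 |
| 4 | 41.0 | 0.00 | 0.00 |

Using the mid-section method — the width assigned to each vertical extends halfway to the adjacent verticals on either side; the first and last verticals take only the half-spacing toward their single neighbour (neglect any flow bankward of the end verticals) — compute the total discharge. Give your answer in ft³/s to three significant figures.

w_2 = (23.7 − 0.0)/2 = 11.85 ft; q_2 = 1.66 × 3.43 × 11.85 = 67.47 ft³/s
w_3 = (41.0 − 3.7)/2 = 18.65 ft; q_3 = 2.77 × 6.81 × 18.65 = 351.8 ft³/s
Stations 1, 4 contribute zero (depth or velocity is 0).
Q = Σ qᵢ = 419.3 ft³/s

419 ft³/s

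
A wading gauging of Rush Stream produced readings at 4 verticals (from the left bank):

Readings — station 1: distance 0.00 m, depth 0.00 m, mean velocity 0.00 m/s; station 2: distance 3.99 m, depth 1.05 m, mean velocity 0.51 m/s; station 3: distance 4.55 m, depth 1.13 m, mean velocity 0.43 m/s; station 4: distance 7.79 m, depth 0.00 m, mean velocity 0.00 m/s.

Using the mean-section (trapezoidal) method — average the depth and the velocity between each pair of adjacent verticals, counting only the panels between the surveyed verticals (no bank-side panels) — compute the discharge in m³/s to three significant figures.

Panel 1-2: Δb = 3.99 m, d̄ = (0.00+1.05)/2 = 0.525, v̄ = (0.00+0.51)/2 = 0.255 → q = 3.99×0.525×0.255 = 0.5342 m³/s
Panel 2-3: Δb = 0.56 m, d̄ = (1.05+1.13)/2 = 1.09, v̄ = (0.51+0.43)/2 = 0.47 → q = 0.56×1.09×0.47 = 0.2869 m³/s
Panel 3-4: Δb = 3.24 m, d̄ = (1.13+0.00)/2 = 0.565, v̄ = (0.43+0.00)/2 = 0.215 → q = 3.24×0.565×0.215 = 0.3936 m³/s
Q = Σ q = 1.215 m³/s

1.21 m³/s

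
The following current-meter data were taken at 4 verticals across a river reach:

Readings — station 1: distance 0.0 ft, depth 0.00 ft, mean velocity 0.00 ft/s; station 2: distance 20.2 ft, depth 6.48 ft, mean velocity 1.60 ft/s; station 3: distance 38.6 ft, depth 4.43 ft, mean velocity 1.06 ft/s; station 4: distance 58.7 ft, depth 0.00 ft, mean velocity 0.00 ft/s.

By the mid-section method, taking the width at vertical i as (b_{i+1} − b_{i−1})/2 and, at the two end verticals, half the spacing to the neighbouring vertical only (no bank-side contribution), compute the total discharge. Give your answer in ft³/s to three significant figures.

290 ft³/s

w_2 = (38.6 − 0.0)/2 = 19.3 ft; q_2 = 1.60 × 6.48 × 19.3 = 200.1 ft³/s
w_3 = (58.7 − 20.2)/2 = 19.25 ft; q_3 = 1.06 × 4.43 × 19.25 = 90.39 ft³/s
Stations 1, 4 contribute zero (depth or velocity is 0).
Q = Σ qᵢ = 290.5 ft³/s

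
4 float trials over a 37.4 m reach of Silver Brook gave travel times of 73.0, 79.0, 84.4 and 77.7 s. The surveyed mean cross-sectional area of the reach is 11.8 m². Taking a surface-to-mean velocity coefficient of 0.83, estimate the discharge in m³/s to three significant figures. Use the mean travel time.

t̄ = (73.0 + 79.0 + 84.4 + 77.7) / 4 = 78.525 s
v_surface = L / t̄ = 37.4 / 78.525 = 0.4763 m/s
v_mean = 0.83 × 0.4763 = 0.3953 m/s
Q = A × v_mean = 11.8 × 0.3953 = 4.665 m³/s

4.66 m³/s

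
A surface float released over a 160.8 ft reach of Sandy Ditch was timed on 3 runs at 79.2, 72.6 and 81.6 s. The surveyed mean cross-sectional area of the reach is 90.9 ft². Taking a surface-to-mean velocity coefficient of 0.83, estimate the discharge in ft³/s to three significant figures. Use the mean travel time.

156 ft³/s

t̄ = (79.2 + 72.6 + 81.6) / 3 = 77.8 s
v_surface = L / t̄ = 160.8 / 77.8 = 2.067 ft/s
v_mean = 0.83 × 2.067 = 1.715 ft/s
Q = A × v_mean = 90.9 × 1.715 = 155.9 ft³/s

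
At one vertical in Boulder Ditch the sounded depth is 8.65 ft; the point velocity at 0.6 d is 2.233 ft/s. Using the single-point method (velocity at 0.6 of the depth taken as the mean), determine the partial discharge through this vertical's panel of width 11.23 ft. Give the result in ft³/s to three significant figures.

v̄ = v₀.₆ = 2.233 ft/s
q = v̄ × d × w = 2.233 × 8.65 × 11.23 = 216.9 ft³/s

217 ft³/s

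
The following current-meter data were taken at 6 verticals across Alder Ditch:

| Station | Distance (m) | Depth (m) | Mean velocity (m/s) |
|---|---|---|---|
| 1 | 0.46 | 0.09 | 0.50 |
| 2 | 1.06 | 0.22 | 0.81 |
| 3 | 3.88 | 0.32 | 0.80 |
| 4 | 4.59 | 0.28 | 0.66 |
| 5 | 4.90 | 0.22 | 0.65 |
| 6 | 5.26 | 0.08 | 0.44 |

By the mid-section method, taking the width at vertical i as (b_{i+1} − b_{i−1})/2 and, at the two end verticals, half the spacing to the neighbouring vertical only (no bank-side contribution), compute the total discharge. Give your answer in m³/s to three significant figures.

0.919 m³/s

w_1 = (1.06 − 0.46)/2 = 0.3 m; q_1 = 0.50 × 0.09 × 0.3 = 0.01350 m³/s
w_2 = (3.88 − 0.46)/2 = 1.71 m; q_2 = 0.81 × 0.22 × 1.71 = 0.3047 m³/s
w_3 = (4.59 − 1.06)/2 = 1.765 m; q_3 = 0.80 × 0.32 × 1.765 = 0.4518 m³/s
w_4 = (4.90 − 3.88)/2 = 0.51 m; q_4 = 0.66 × 0.28 × 0.51 = 0.09425 m³/s
w_5 = (5.26 − 4.59)/2 = 0.335 m; q_5 = 0.65 × 0.22 × 0.335 = 0.04791 m³/s
w_6 = (5.26 − 4.90)/2 = 0.18 m; q_6 = 0.44 × 0.08 × 0.18 = 0.006336 m³/s
Q = Σ qᵢ = 0.9186 m³/s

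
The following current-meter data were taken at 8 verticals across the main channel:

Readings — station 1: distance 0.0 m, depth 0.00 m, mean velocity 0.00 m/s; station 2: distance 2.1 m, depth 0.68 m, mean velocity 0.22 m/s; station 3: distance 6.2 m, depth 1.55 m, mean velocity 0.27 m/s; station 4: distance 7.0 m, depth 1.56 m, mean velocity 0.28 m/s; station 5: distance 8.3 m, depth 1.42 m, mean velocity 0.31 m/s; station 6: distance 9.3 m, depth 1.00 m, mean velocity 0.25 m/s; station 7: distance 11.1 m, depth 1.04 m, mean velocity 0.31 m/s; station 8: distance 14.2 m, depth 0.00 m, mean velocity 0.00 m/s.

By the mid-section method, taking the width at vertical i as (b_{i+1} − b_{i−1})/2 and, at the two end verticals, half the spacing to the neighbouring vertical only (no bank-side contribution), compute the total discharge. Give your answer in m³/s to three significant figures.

3.59 m³/s

w_2 = (6.2 − 0.0)/2 = 3.1 m; q_2 = 0.22 × 0.68 × 3.1 = 0.4638 m³/s
w_3 = (7.0 − 2.1)/2 = 2.45 m; q_3 = 0.27 × 1.55 × 2.45 = 1.025 m³/s
w_4 = (8.3 − 6.2)/2 = 1.05 m; q_4 = 0.28 × 1.56 × 1.05 = 0.4586 m³/s
w_5 = (9.3 − 7.0)/2 = 1.15 m; q_5 = 0.31 × 1.42 × 1.15 = 0.5062 m³/s
w_6 = (11.1 − 8.3)/2 = 1.4 m; q_6 = 0.25 × 1.00 × 1.4 = 0.3500 m³/s
w_7 = (14.2 − 9.3)/2 = 2.45 m; q_7 = 0.31 × 1.04 × 2.45 = 0.7899 m³/s
Stations 1, 8 contribute zero (depth or velocity is 0).
Q = Σ qᵢ = 3.594 m³/s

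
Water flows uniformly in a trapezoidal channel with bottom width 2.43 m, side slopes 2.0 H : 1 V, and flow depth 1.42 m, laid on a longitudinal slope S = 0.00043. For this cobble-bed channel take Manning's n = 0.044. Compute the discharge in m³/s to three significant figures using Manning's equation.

3.17 m³/s

A = (b + z·y)·y = (2.43 + 2.0×1.42)×1.42 = 7.483 m²
P = b + 2y√(1+z²) = 2.43 + 2×1.42×√(1+2.0²) = 8.780 m
R = A/P = 7.483/8.780 = 0.8523 m
Q = (1/n)·A·R^(2/3)·S^(1/2) = (1/0.044) × 7.483 × 0.8523^(2/3) × 0.00043^(1/2) = 3.170 m³/s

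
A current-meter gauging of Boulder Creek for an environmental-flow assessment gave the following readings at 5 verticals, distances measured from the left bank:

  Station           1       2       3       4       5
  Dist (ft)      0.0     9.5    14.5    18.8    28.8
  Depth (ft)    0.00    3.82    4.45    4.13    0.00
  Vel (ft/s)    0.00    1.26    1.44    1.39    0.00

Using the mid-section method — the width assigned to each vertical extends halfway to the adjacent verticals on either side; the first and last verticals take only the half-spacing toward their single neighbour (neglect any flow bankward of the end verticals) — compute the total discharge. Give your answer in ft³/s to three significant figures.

w_2 = (14.5 − 0.0)/2 = 7.25 ft; q_2 = 1.26 × 3.82 × 7.25 = 34.90 ft³/s
w_3 = (18.8 − 9.5)/2 = 4.65 ft; q_3 = 1.44 × 4.45 × 4.65 = 29.80 ft³/s
w_4 = (28.8 − 14.5)/2 = 7.15 ft; q_4 = 1.39 × 4.13 × 7.15 = 41.05 ft³/s
Stations 1, 5 contribute zero (depth or velocity is 0).
Q = Σ qᵢ = 105.7 ft³/s

106 ft³/s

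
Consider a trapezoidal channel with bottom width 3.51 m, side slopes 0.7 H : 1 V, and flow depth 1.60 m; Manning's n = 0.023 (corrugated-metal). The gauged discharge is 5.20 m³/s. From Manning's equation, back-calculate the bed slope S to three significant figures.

0.000261

A = (b + z·y)·y = (3.51 + 0.7×1.60)×1.60 = 7.408 m²
P = b + 2y√(1+z²) = 3.51 + 2×1.60×√(1+0.7²) = 7.416 m
R = A/P = 7.408/7.416 = 0.9989 m
S = (Q·n / (1·A·R^(2/3)))² = (5.20×0.023 / (1×7.408×0.9993))² = 0.0002610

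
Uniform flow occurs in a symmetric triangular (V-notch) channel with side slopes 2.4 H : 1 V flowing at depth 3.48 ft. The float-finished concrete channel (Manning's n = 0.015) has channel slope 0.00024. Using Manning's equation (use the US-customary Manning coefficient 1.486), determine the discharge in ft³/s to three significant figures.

A = z·y² = 2.4×3.48² = 29.06 ft²
P = 2y√(1+z²) = 2×3.48×√(1+2.4²) = 18.10 ft
R = A/P = 29.06/18.10 = 1.606 ft
Q = (1.486/n)·A·R^(2/3)·S^(1/2) = (1.486/0.015) × 29.06 × 1.606^(2/3) × 0.00024^(1/2) = 61.18 ft³/s

61.2 ft³/s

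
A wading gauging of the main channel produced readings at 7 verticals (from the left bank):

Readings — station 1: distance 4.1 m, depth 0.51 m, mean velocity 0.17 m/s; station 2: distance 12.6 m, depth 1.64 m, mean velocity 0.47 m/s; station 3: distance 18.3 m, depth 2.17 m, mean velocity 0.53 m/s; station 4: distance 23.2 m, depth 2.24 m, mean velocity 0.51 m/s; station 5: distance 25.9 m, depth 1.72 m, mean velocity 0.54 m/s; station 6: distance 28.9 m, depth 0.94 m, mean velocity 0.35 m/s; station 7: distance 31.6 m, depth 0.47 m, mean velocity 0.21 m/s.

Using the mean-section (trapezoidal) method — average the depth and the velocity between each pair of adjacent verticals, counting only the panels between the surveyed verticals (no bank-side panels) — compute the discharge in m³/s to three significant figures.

Panel 1-2: Δb = 8.5 m, d̄ = (0.51+1.64)/2 = 1.075, v̄ = (0.17+0.47)/2 = 0.32 → q = 8.5×1.075×0.32 = 2.924 m³/s
Panel 2-3: Δb = 5.7 m, d̄ = (1.64+2.17)/2 = 1.905, v̄ = (0.47+0.53)/2 = 0.5 → q = 5.7×1.905×0.5 = 5.429 m³/s
Panel 3-4: Δb = 4.9 m, d̄ = (2.17+2.24)/2 = 2.205, v̄ = (0.53+0.51)/2 = 0.52 → q = 4.9×2.205×0.52 = 5.618 m³/s
Panel 4-5: Δb = 2.7 m, d̄ = (2.24+1.72)/2 = 1.98, v̄ = (0.51+0.54)/2 = 0.525 → q = 2.7×1.98×0.525 = 2.807 m³/s
Panel 5-6: Δb = 3 m, d̄ = (1.72+0.94)/2 = 1.33, v̄ = (0.54+0.35)/2 = 0.445 → q = 3×1.33×0.445 = 1.776 m³/s
Panel 6-7: Δb = 2.7 m, d̄ = (0.94+0.47)/2 = 0.705, v̄ = (0.35+0.21)/2 = 0.28 → q = 2.7×0.705×0.28 = 0.5330 m³/s
Q = Σ q = 19.09 m³/s

19.1 m³/s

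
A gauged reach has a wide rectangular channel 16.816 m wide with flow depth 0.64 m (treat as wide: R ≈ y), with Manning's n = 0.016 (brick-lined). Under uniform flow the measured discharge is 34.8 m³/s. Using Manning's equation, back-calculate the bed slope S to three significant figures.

0.00485

A = b·y = 16.816 × 0.64 = 10.76 m²
Wide channel: R ≈ y = 0.64 m
S = (Q·n / (1·A·R^(2/3)))² = (34.8×0.016 / (1×10.76×0.7427))² = 0.004853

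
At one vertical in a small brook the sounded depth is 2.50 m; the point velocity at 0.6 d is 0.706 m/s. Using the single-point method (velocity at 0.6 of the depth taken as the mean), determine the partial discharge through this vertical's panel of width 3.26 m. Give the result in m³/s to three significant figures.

v̄ = v₀.₆ = 0.706 m/s
q = v̄ × d × w = 0.7060 × 2.50 × 3.26 = 5.754 m³/s

5.75 m³/s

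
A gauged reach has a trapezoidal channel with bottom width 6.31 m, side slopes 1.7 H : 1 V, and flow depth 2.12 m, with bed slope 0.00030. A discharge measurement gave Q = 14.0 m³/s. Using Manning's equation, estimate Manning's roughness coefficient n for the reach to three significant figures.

A = (b + z·y)·y = (6.31 + 1.7×2.12)×2.12 = 21.02 m²
P = b + 2y√(1+z²) = 6.31 + 2×2.12×√(1+1.7²) = 14.67 m
R = A/P = 21.02/14.67 = 1.432 m
n = (1/Q)·A·R^(2/3)·S^(1/2) = (1/14.0) × 21.02 × 1.271 × 0.01732 = 0.03304

0.0330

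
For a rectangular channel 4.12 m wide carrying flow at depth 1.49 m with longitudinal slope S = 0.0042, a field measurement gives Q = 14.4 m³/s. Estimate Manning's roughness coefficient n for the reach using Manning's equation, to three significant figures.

A = b·y = 4.12 × 1.49 = 6.139 m²
P = b + 2y = 4.12 + 2×1.49 = 7.100 m
R = A/P = 6.139/7.100 = 0.8646 m
n = (1/Q)·A·R^(2/3)·S^(1/2) = (1/14.4) × 6.139 × 0.9076 × 0.06481 = 0.02507

0.0251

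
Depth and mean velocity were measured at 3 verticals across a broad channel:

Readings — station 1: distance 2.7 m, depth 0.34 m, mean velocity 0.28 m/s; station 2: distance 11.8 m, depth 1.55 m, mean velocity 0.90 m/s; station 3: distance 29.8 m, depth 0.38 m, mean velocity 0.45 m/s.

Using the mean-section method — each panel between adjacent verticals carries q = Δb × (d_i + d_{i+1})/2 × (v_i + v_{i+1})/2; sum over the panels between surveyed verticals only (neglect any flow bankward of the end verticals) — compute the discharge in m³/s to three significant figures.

16.8 m³/s

Panel 1-2: Δb = 9.1 m, d̄ = (0.34+1.55)/2 = 0.945, v̄ = (0.28+0.90)/2 = 0.59 → q = 9.1×0.945×0.59 = 5.074 m³/s
Panel 2-3: Δb = 18 m, d̄ = (1.55+0.38)/2 = 0.965, v̄ = (0.90+0.45)/2 = 0.675 → q = 18×0.965×0.675 = 11.72 m³/s
Q = Σ q = 16.80 m³/s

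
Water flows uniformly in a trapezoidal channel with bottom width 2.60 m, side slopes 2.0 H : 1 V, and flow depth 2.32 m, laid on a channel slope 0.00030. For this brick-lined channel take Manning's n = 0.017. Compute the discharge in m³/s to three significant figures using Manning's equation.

A = (b + z·y)·y = (2.60 + 2.0×2.32)×2.32 = 16.80 m²
P = b + 2y√(1+z²) = 2.60 + 2×2.32×√(1+2.0²) = 12.98 m
R = A/P = 16.80/12.98 = 1.295 m
Q = (1/n)·A·R^(2/3)·S^(1/2) = (1/0.017) × 16.80 × 1.295^(2/3) × 0.00030^(1/2) = 20.33 m³/s

20.3 m³/s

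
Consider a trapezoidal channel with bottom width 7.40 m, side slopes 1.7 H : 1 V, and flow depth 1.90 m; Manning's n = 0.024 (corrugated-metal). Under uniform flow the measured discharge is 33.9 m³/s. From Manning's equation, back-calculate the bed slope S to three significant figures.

A = (b + z·y)·y = (7.40 + 1.7×1.90)×1.90 = 20.20 m²
P = b + 2y√(1+z²) = 7.40 + 2×1.90×√(1+1.7²) = 14.89 m
R = A/P = 20.20/14.89 = 1.356 m
S = (Q·n / (1·A·R^(2/3)))² = (33.9×0.024 / (1×20.20×1.225))² = 0.001081

0.00108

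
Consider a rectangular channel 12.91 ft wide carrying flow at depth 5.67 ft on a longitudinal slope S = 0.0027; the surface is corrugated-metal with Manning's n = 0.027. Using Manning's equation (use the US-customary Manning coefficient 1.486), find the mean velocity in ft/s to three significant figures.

5.97 ft/s

A = b·y = 12.91 × 5.67 = 73.20 ft²
P = b + 2y = 12.91 + 2×5.67 = 24.25 ft
R = A/P = 73.20/24.25 = 3.019 ft
Q = (1.486/n)·A·R^(2/3)·S^(1/2) = (1.486/0.027) × 73.20 × 3.019^(2/3) × 0.0027^(1/2) = 437.2 ft³/s
V = Q/A = 437.2/73.20 = 5.973 ft/s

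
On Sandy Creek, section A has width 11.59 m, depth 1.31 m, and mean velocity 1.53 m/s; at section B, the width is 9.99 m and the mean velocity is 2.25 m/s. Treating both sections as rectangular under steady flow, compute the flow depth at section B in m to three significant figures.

1.03 m

Q = A₁V₁ = (11.59×1.31) × 1.53 = 23.23 m³/s
d₂ = Q/(b₂ V₂) = 23.23/(9.99×2.25) = 1.033 m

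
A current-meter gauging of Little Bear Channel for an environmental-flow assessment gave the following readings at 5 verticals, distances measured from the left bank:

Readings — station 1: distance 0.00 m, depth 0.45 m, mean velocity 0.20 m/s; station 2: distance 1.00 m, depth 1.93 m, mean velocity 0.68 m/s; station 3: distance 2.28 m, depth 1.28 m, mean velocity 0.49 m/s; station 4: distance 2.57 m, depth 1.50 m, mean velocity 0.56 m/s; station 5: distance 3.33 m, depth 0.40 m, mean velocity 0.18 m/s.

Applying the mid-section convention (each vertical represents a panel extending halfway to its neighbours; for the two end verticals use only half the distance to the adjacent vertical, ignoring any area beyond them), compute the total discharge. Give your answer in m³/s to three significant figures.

w_1 = (1.00 − 0.00)/2 = 0.5 m; q_1 = 0.20 × 0.45 × 0.5 = 0.04500 m³/s
w_2 = (2.28 − 0.00)/2 = 1.14 m; q_2 = 0.68 × 1.93 × 1.14 = 1.496 m³/s
w_3 = (2.57 − 1.00)/2 = 0.785 m; q_3 = 0.49 × 1.28 × 0.785 = 0.4924 m³/s
w_4 = (3.33 − 2.28)/2 = 0.525 m; q_4 = 0.56 × 1.50 × 0.525 = 0.4410 m³/s
w_5 = (3.33 − 2.57)/2 = 0.38 m; q_5 = 0.18 × 0.40 × 0.38 = 0.02736 m³/s
Q = Σ qᵢ = 2.502 m³/s

2.50 m³/s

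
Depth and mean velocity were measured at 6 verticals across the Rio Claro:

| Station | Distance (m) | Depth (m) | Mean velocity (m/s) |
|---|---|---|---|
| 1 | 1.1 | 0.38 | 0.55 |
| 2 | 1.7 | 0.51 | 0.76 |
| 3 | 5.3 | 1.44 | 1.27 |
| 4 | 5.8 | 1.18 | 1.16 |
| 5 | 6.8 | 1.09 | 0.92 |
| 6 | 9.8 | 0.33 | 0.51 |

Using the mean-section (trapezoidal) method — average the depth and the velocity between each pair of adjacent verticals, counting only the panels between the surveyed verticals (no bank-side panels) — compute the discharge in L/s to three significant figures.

7240 L/s

Panel 1-2: Δb = 0.6 m, d̄ = (0.38+0.51)/2 = 0.445, v̄ = (0.55+0.76)/2 = 0.655 → q = 0.6×0.445×0.655 = 0.1749 m³/s
Panel 2-3: Δb = 3.6 m, d̄ = (0.51+1.44)/2 = 0.975, v̄ = (0.76+1.27)/2 = 1.015 → q = 3.6×0.975×1.015 = 3.563 m³/s
Panel 3-4: Δb = 0.5 m, d̄ = (1.44+1.18)/2 = 1.31, v̄ = (1.27+1.16)/2 = 1.215 → q = 0.5×1.31×1.215 = 0.7958 m³/s
Panel 4-5: Δb = 1 m, d̄ = (1.18+1.09)/2 = 1.135, v̄ = (1.16+0.92)/2 = 1.04 → q = 1×1.135×1.04 = 1.180 m³/s
Panel 5-6: Δb = 3 m, d̄ = (1.09+0.33)/2 = 0.71, v̄ = (0.92+0.51)/2 = 0.715 → q = 3×0.71×0.715 = 1.523 m³/s
Q = Σ q = 7.237 m³/s
= 7.237 × 1000 = 7237 L/s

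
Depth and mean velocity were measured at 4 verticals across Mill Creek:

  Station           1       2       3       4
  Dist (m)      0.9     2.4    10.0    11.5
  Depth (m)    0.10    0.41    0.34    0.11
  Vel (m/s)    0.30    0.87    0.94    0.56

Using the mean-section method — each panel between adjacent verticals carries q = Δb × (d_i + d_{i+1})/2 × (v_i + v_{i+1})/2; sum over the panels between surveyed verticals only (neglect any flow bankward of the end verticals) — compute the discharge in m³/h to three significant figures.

11000 m³/h

Panel 1-2: Δb = 1.5 m, d̄ = (0.10+0.41)/2 = 0.255, v̄ = (0.30+0.87)/2 = 0.585 → q = 1.5×0.255×0.585 = 0.2238 m³/s
Panel 2-3: Δb = 7.6 m, d̄ = (0.41+0.34)/2 = 0.375, v̄ = (0.87+0.94)/2 = 0.905 → q = 7.6×0.375×0.905 = 2.579 m³/s
Panel 3-4: Δb = 1.5 m, d̄ = (0.34+0.11)/2 = 0.225, v̄ = (0.94+0.56)/2 = 0.75 → q = 1.5×0.225×0.75 = 0.2531 m³/s
Q = Σ q = 3.056 m³/s
= 3.056 × 3600 = 11000 m³/h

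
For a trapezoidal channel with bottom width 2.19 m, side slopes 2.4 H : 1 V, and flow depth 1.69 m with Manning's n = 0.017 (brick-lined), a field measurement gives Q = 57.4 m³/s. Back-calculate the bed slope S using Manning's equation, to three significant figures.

0.00900

A = (b + z·y)·y = (2.19 + 2.4×1.69)×1.69 = 10.56 m²
P = b + 2y√(1+z²) = 2.19 + 2×1.69×√(1+2.4²) = 10.98 m
R = A/P = 10.56/10.98 = 0.9615 m
S = (Q·n / (1·A·R^(2/3)))² = (57.4×0.017 / (1×10.56×0.9742))² = 0.009004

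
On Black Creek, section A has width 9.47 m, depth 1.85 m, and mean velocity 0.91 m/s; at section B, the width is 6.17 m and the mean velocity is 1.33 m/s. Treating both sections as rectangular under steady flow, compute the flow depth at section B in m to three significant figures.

1.94 m

Q = A₁V₁ = (9.47×1.85) × 0.91 = 15.94 m³/s
d₂ = Q/(b₂ V₂) = 15.94/(6.17×1.33) = 1.943 m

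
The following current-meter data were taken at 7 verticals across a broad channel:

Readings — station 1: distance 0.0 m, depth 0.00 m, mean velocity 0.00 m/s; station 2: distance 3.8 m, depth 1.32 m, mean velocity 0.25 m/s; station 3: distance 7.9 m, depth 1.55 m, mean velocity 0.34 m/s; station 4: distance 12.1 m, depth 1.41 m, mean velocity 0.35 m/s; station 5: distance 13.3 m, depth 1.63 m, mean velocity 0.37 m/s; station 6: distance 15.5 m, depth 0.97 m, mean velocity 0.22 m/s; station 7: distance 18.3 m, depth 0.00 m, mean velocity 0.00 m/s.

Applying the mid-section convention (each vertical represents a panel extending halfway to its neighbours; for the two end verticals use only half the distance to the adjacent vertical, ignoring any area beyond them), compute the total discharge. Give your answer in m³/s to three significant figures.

6.38 m³/s

w_2 = (7.9 − 0.0)/2 = 3.95 m; q_2 = 0.25 × 1.32 × 3.95 = 1.304 m³/s
w_3 = (12.1 − 3.8)/2 = 4.15 m; q_3 = 0.34 × 1.55 × 4.15 = 2.187 m³/s
w_4 = (13.3 − 7.9)/2 = 2.7 m; q_4 = 0.35 × 1.41 × 2.7 = 1.332 m³/s
w_5 = (15.5 − 12.1)/2 = 1.7 m; q_5 = 0.37 × 1.63 × 1.7 = 1.025 m³/s
w_6 = (18.3 − 13.3)/2 = 2.5 m; q_6 = 0.22 × 0.97 × 2.5 = 0.5335 m³/s
Stations 1, 7 contribute zero (depth or velocity is 0).
Q = Σ qᵢ = 6.382 m³/s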